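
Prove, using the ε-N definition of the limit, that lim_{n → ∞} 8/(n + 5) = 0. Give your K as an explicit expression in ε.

K = 8/ε

Let ε > 0 be given. For n ≥ 1, |8/(n + 5) − 0| = 8/(n + 5) ≤ 8/n.
We need 8/n < ε, i.e. n > 8/ε.
Take K = 8/ε. If n > K then |8/(n + 5)| ≤ 8/n < ε.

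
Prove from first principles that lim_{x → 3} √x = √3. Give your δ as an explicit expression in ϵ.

δ = min(3, √3·ϵ)

Let ϵ > 0. We want δ > 0 such that 0 < |x − 3| < δ implies |√x − √3| < ϵ.
Rationalise: √x − √3 = (x − 3)/(√x + √3), so |√x − √3| = |x − 3|/(√x + √3).
Restrict δ ≤ 3 so that |x − 3| < 3 forces x > 0, and then √x + √3 > √3.
Hence |√x − √3| < |x − 3|/√3, which is < ϵ once |x − 3| < √3·ϵ.
Take δ = min(3, √3·ϵ). If 0 < |x − 3| < δ then x > 0 and |√x − √3| < |x − 3|/√3 < ϵ.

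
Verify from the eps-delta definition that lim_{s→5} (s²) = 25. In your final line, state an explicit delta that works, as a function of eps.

Let eps > 0. We seek delta > 0 with 0 < |s − 5| < delta ⇒ |s² − 25| < eps.
Factor: s² − 25 = (s − 5)(s + 5), so |s² − 25| = |s − 5|·|s + 5|.
Impose delta ≤ 2 so that |s| < 7; then |s + 5| ≤ 12.
Hence |s² − 25| ≤ 12|s − 5|, which is < eps once |s − 5| < eps/12.
Take delta = min(2, eps/12). If 0 < |s − 5| < delta then both bounds hold and |s² − 25| ≤ 12|s − 5| < 12·(eps/12) = eps.

delta = min(2, eps/12)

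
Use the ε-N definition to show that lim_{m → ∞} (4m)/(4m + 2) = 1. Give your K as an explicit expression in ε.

Fix ε > 0. For m ≥ 1, |(4m)/(4m + 2) − 1| = |-8|/(4(4m + 2)) = 8/(4(4m + 2)).
Since 4m + 2 ≥ 4m for m ≥ 1, this is ≤ 8/(4·4m) = (1/2)/m.
So |(4m)/(4m + 2) − 1| < ε whenever m > (1/2)/ε.
Take K = (1/2)/ε. If m > K then |(4m)/(4m + 2) − 1| ≤ (1/2)/m < ε.

K = (1/2)/ε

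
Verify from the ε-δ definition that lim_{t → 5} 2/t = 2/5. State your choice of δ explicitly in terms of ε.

Let ε > 0. We seek δ > 0 such that 0 < |t − 5| < δ implies |2/t − (2/5)| < ε.
|2/t − (2/5)| = 2·|5 − t|/(5·|t|) = 2|t − 5|/(5|t|).
Require δ ≤ 5/2 so that |t| > 5 − 5/2 = 5/2, hence 5|t| > 25/2.
Then |2/t − (2/5)| < 2|t − 5|/(25/2), which is < ε when |t − 5| < (25/4)ε.
Take δ = min(5/2, (25/4)ε). Then 0 < |t − 5| < δ gives both |t − 5| < 5/2 and |t − 5| < (25/4)ε, so |2/t − (2/5)| < ε.

δ = min(5/2, (25/4)ε)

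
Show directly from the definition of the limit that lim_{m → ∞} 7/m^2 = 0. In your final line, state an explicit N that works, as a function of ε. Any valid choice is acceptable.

Fix ε > 0. For m ≥ 1, |7/m^2 − 0| = 7/m^2.
7/m^2 < ε ⇔ m^2 > 7/ε ⇔ m > (7/ε)^{1/2}.
Take N = (7/ε)^{1/2}. Then m > N implies 7/m^2 < ε.

N = (7/ε)^{1/2}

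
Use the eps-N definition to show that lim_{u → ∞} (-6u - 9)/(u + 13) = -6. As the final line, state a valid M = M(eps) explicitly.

M = 69/eps

Let eps > 0 be given. We seek M > 0 such that u > M implies |(-6u - 9)/(u + 13) + 6| < eps.
(-6u - 9)/(u + 13) + 6 = ((-6u - 9) − (-6)(u + 13)) / ((u + 13)) = 69/((u + 13)).
For u > 0 we have u + 13 > u, so |(-6u - 9)/(u + 13) + 6| = 69/((u + 13)) < 69/(u) = 69/u.
Thus |(-6u - 9)/(u + 13) + 6| < eps whenever u > 69/eps.
Take M = 69/eps. If u > M then |(-6u - 9)/(u + 13) + 6| < 69/u < eps.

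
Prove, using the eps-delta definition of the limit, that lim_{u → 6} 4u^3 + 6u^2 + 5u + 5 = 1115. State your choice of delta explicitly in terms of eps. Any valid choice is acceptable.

delta = min(1, eps/591)

Suppose eps > 0. We want delta > 0 such that 0 < |u − 6| < delta implies |(4u^3 + 6u^2 + 5u + 5) − 1115| < eps.
(4u^3 + 6u^2 + 5u + 5) − 1115 = 4u^3 + 6u^2 + 5u - 1110 = (u − 6)(4u^2 + 30u + 185).
So |(4u^3 + 6u^2 + 5u + 5) − 1115| = |u − 6|·|4u^2 + 30u + 185|.
Assume first that |u − 6| < 1, so |u| < 7. Then |4u^2 + 30u + 185| ≤ 4·7^2 + 30·7 + 185 = 591.
Hence |(4u^3 + 6u^2 + 5u + 5) − 1115| ≤ 591|u − 6| < eps provided |u − 6| < eps/591.
Take delta = min(1, eps/591). Then 0 < |u − 6| < delta gives both |u − 6| < 1 and |u − 6| < eps/591, so |(4u^3 + 6u^2 + 5u + 5) − 1115| < eps.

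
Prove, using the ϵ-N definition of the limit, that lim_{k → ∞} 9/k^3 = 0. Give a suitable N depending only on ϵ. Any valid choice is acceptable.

N = (9/ϵ)^{1/3}

Let ϵ > 0. For k ≥ 1, |9/k^3 − 0| = 9/k^3.
9/k^3 < ϵ ⇔ k^3 > 9/ϵ ⇔ k > (9/ϵ)^{1/3}.
Take N = (9/ϵ)^{1/3}. Then k > N implies 9/k^3 < ϵ.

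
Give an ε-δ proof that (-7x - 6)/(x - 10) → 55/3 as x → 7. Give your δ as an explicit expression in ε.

Let ε > 0. We want δ > 0 with 0 < |x − 7| < δ ⇒ |(-7x - 6)/(x - 10) − (55/3)| < ε.
Combining over a common denominator, (-7x - 6)/(x - 10) − (55/3) = [(-7x - 6)·(-3) − (-55)·(x - 10)] / [(-3)·(x - 10)] = 76(x − 7) / ((-3)(x - 10)).
So |(-7x - 6)/(x - 10) − (55/3)| = 76|x − 7| / (3·|x − 10|).
Require δ ≤ 3/2, so |x − 10| ≥ |-3| − |x − 7| > 3 − 3/2 = 3/2.
Hence |(-7x - 6)/(x - 10) − (55/3)| < 76|x − 7|/(3·(3/2)) = (152/9)|x − 7|, which is < ε once |x − 7| < (9/152)ε.
Take δ = min(3/2, (9/152)ε). Then 0 < |x − 7| < δ forces both bounds, so |(-7x - 6)/(x - 10) − (55/3)| < ε.

δ = min(3/2, (9/152)ε)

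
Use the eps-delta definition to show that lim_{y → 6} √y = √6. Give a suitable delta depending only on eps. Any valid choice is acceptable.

delta = min(6, √6·eps)

Fix eps > 0. We want delta > 0 such that 0 < |y − 6| < delta implies |√y − √6| < eps.
Multiplying by the conjugate, |√y − √6| = |y − 6|/(√y + √6).
Restrict delta ≤ 6 so that |y − 6| < 6 forces y > 0, and then √y + √6 > √6.
Hence |√y − √6| < |y − 6|/√6, which is < eps once |y − 6| < √6·eps.
Take delta = min(6, √6·eps). If 0 < |y − 6| < delta then y > 0 and |√y − √6| < |y − 6|/√6 < eps.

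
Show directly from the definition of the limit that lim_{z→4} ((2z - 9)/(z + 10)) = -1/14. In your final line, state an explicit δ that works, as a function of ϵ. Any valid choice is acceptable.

Let ϵ > 0. We want δ > 0 with 0 < |z − 4| < δ ⇒ |(2z - 9)/(z + 10) + 1/14| < ϵ.
Combining over a common denominator, (2z - 9)/(z + 10) + 1/14 = [(2z - 9)·14 − (-1)·(z + 10)] / [14·(z + 10)] = 29(z − 4) / (14(z + 10)).
So |(2z - 9)/(z + 10) + 1/14| = 29|z − 4| / (14·|z + 10|).
Require δ ≤ 7, so |z + 10| ≥ |14| − |z − 4| > 14 − 7 = 7.
Hence |(2z - 9)/(z + 10) + 1/14| < 29|z − 4|/(14·7) = (29/98)|z − 4|, which is < ϵ once |z − 4| < (98/29)ϵ.
Take δ = min(7, (98/29)ϵ). Then 0 < |z − 4| < δ forces both bounds, so |(2z - 9)/(z + 10) + 1/14| < ϵ.

δ = min(7, (98/29)ϵ)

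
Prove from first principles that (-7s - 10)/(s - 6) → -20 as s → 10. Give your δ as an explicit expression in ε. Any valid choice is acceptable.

δ = min(2, (2/13)ε)

Let ε > 0. We want δ > 0 with 0 < |s − 10| < δ ⇒ |(-7s - 10)/(s - 6) + 20| < ε.
Combining over a common denominator, (-7s - 10)/(s - 6) + 20 = [(-7s - 10)·4 − (-80)·(s - 6)] / [4·(s - 6)] = 52(s − 10) / (4(s - 6)).
So |(-7s - 10)/(s - 6) + 20| = 52|s − 10| / (4·|s − 6|).
Require δ ≤ 2, so |s − 6| ≥ |4| − |s − 10| > 4 − 2 = 2.
Hence |(-7s - 10)/(s - 6) + 20| < 52|s − 10|/(4·2) = (13/2)|s − 10|, which is < ε once |s − 10| < (2/13)ε.
Take δ = min(2, (2/13)ε). Then 0 < |s − 10| < δ forces both bounds, so |(-7s - 10)/(s - 6) + 20| < ε.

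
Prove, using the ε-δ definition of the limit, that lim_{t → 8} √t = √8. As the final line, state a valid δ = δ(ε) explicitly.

Fix ε > 0. We want δ > 0 such that 0 < |t − 8| < δ implies |√t − √8| < ε.
Rationalise: √t − √8 = (t − 8)/(√t + √8), so |√t − √8| = |t − 8|/(√t + √8).
Restrict δ ≤ 8 so that |t − 8| < 8 forces t > 0, and then √t + √8 > √8.
Hence |√t − √8| < |t − 8|/√8, which is < ε once |t − 8| < √8·ε.
Take δ = min(8, √8·ε). If 0 < |t − 8| < δ then t > 0 and |√t − √8| < |t − 8|/√8 < ε.

δ = min(8, √8·ε)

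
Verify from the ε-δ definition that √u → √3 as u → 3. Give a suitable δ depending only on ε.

δ = min(3, √3·ε)

Suppose ε > 0. We want δ > 0 such that 0 < |u − 3| < δ implies |√u − √3| < ε.
Rationalise: √u − √3 = (u − 3)/(√u + √3), so |√u − √3| = |u − 3|/(√u + √3).
Restrict δ ≤ 3 so that |u − 3| < 3 forces u > 0, and then √u + √3 > √3.
Hence |√u − √3| < |u − 3|/√3, which is < ε once |u − 3| < √3·ε.
Take δ = min(3, √3·ε). If 0 < |u − 3| < δ then u > 0 and |√u − √3| < |u − 3|/√3 < ε.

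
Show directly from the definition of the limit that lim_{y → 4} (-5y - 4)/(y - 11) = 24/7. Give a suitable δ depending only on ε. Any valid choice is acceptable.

Fix ε > 0. We want δ > 0 with 0 < |y − 4| < δ ⇒ |(-5y - 4)/(y - 11) − (24/7)| < ε.
Combining over a common denominator, (-5y - 4)/(y - 11) − (24/7) = [(-5y - 4)·(-7) − (-24)·(y - 11)] / [(-7)·(y - 11)] = 59(y − 4) / ((-7)(y - 11)).
So |(-5y - 4)/(y - 11) − (24/7)| = 59|y − 4| / (7·|y − 11|).
Restrict δ ≤ 7/2. Then |y − 4| < 7/2 gives |y − 11| = |(y − 4) + (-7)| ≥ 7 − 7/2 = 7/2.
Hence |(-5y - 4)/(y - 11) − (24/7)| < 59|y − 4|/(7·(7/2)) = (118/49)|y − 4|, which is < ε once |y − 4| < (49/118)ε.
Take δ = min(7/2, (49/118)ε). Then 0 < |y − 4| < δ forces both bounds, so |(-5y - 4)/(y - 11) − (24/7)| < ε.

δ = min(7/2, (49/118)ε)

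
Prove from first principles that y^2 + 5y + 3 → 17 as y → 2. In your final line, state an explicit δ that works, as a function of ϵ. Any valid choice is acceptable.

Suppose ϵ > 0. We want δ > 0 such that 0 < |y − 2| < δ implies |(y^2 + 5y + 3) − 17| < ϵ.
(y^2 + 5y + 3) − 17 = y^2 + 5y - 14 = (y − 2)(y + 7).
So |(y^2 + 5y + 3) − 17| = |y − 2|·|y + 7|.
Assume first that |y − 2| < 2, so |y| < 4. Then |y + 7| ≤ 4 + 7 = 11.
Hence |(y^2 + 5y + 3) − 17| ≤ 11|y − 2| < ϵ provided |y − 2| < ϵ/11.
Choosing δ = min(2, ϵ/11) ensures both conditions, hence |(y^2 + 5y + 3) − 17| < ϵ.

δ = min(2, ϵ/11)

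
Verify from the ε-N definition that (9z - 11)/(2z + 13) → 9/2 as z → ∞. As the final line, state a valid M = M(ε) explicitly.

Let ε > 0. We seek M > 0 such that z > M implies |(9z - 11)/(2z + 13) − (9/2)| < ε.
(9z - 11)/(2z + 13) − (9/2) = (2(9z - 11) − 9(2z + 13)) / (2(2z + 13)) = -139/(2(2z + 13)).
For z > 0 we have 2z + 13 > 2z, so |(9z - 11)/(2z + 13) − (9/2)| = 139/(2(2z + 13)) < 139/(2·2z) = (139/4)/z.
Thus |(9z - 11)/(2z + 13) − (9/2)| < ε whenever z > (139/4)/ε.
Take M = (139/4)/ε. If z > M then |(9z - 11)/(2z + 13) − (9/2)| < (139/4)/z < ε.

M = (139/4)/ε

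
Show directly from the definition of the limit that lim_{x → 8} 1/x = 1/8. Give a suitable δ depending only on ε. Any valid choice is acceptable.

Let ε > 0 be given. We seek δ > 0 such that 0 < |x − 8| < δ implies |1/x − (1/8)| < ε.
|1/x − (1/8)| = |8 − x|/(8·|x|) = |x − 8|/(8|x|).
Restrict δ ≤ 4. Then |x − 8| < 4 gives |x| > 4, so 8|x| > 32.
Then |1/x − (1/8)| < |x − 8|/32, which is < ε when |x − 8| < 32ε.
Take δ = min(4, 32ε). Then 0 < |x − 8| < δ gives both |x − 8| < 4 and |x − 8| < 32ε, so |1/x − (1/8)| < ε.

δ = min(4, 32ε)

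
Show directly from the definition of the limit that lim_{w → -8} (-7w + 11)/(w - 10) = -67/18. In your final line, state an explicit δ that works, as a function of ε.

Let ε > 0 be given. We want δ > 0 with 0 < |w + 8| < δ ⇒ |(-7w + 11)/(w - 10) + 67/18| < ε.
Combining over a common denominator, (-7w + 11)/(w - 10) + 67/18 = [(-7w + 11)·(-18) − 67·(w - 10)] / [(-18)·(w - 10)] = 59(w + 8) / ((-18)(w - 10)).
So |(-7w + 11)/(w - 10) + 67/18| = 59|w + 8| / (18·|w − 10|).
Require δ ≤ 9, so |w − 10| ≥ |-18| − |w + 8| > 18 − 9 = 9.
Hence |(-7w + 11)/(w - 10) + 67/18| < 59|w + 8|/(18·9) = (59/162)|w + 8|, which is < ε once |w + 8| < (162/59)ε.
Take δ = min(9, (162/59)ε). Then 0 < |w + 8| < δ forces both bounds, so |(-7w + 11)/(w - 10) + 67/18| < ε.

δ = min(9, (162/59)ε)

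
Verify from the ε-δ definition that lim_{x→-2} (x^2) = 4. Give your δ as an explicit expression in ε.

δ = min(1, ε/5)

Fix ε > 0. We seek δ > 0 with 0 < |x + 2| < δ ⇒ |x^2 − 4| < ε.
Factor: x^2 − 4 = (x + 2)(x - 2), so |x^2 − 4| = |x + 2|·|x - 2|.
Restrict δ ≤ 1. Then |x + 2| < 1 gives |x| < 3, so by the triangle inequality |x - 2| ≤ 3 + 2 = 5.
Hence |x^2 − 4| ≤ 5|x + 2|, which is < ε once |x + 2| < ε/5.
Take δ = min(1, ε/5). If 0 < |x + 2| < δ then both bounds hold and |x^2 − 4| ≤ 5|x + 2| < 5·(ε/5) = ε.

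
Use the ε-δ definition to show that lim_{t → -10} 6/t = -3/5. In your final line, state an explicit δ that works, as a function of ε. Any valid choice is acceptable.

Let ε > 0 be given. We seek δ > 0 such that 0 < |t + 10| < δ implies |6/t + 3/5| < ε.
|6/t + 3/5| = 6·|-10 − t|/(10·|t|) = 6|t + 10|/(10|t|).
Restrict δ ≤ 5. Then |t + 10| < 5 gives |t| > 5, so 10|t| > 50.
Then |6/t + 3/5| < 6|t + 10|/50, which is < ε when |t + 10| < (25/3)ε.
Take δ = min(5, (25/3)ε). Then 0 < |t + 10| < δ gives both |t + 10| < 5 and |t + 10| < (25/3)ε, so |6/t + 3/5| < ε.

δ = min(5, (25/3)ε)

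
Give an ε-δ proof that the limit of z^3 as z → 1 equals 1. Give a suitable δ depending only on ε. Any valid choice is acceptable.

δ = min(2, ε/13)

Suppose ε > 0. We seek δ > 0 with 0 < |z − 1| < δ ⇒ |z^3 − 1| < ε.
Factor: z^3 − 1 = (z − 1)(z^2 + z + 1), so |z^3 − 1| = |z − 1|·|z^2 + z + 1|.
Impose δ ≤ 2 so that |z| < 3; then |z^2 + z + 1| ≤ 13.
Hence |z^3 − 1| ≤ 13|z − 1|, which is < ε once |z − 1| < ε/13.
Take δ = min(2, ε/13). If 0 < |z − 1| < δ then both bounds hold and |z^3 − 1| ≤ 13|z − 1| < 13·(ε/13) = ε.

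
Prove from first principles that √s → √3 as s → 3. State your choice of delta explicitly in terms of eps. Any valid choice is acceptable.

delta = min(3, √3·eps)

Suppose eps > 0. We want delta > 0 such that 0 < |s − 3| < delta implies |√s − √3| < eps.
Rationalise: √s − √3 = (s − 3)/(√s + √3), so |√s − √3| = |s − 3|/(√s + √3).
Restrict delta ≤ 3 so that |s − 3| < 3 forces s > 0, and then √s + √3 > √3.
Hence |√s − √3| < |s − 3|/√3, which is < eps once |s − 3| < √3·eps.
Take delta = min(3, √3·eps). If 0 < |s − 3| < delta then s > 0 and |√s − √3| < |s − 3|/√3 < eps.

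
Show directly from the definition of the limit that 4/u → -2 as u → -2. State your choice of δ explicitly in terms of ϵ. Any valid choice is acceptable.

δ = min(1, (1/2)ϵ)

Fix ϵ > 0. We seek δ > 0 such that 0 < |u + 2| < δ implies |4/u + 2| < ϵ.
|4/u + 2| = 4·|-2 − u|/(2·|u|) = 4|u + 2|/(2|u|).
Restrict δ ≤ 1. Then |u + 2| < 1 gives |u| > 1, so 2|u| > 2.
Then |4/u + 2| < 4|u + 2|/2, which is < ϵ when |u + 2| < (1/2)ϵ.
Take δ = min(1, (1/2)ϵ). Then 0 < |u + 2| < δ gives both |u + 2| < 1 and |u + 2| < (1/2)ϵ, so |4/u + 2| < ϵ.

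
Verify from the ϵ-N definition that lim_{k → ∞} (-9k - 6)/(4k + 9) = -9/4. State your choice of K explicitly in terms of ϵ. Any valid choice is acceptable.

Let ϵ > 0. For k ≥ 1, |(-9k - 6)/(4k + 9) + 9/4| = |57|/(4(4k + 9)) = 57/(4(4k + 9)).
Since 4k + 9 ≥ 4k for k ≥ 1, this is ≤ 57/(4·4k) = (57/16)/k.
So |(-9k - 6)/(4k + 9) + 9/4| < ϵ whenever k > (57/16)/ϵ.
Take K = (57/16)/ϵ. If k > K then |(-9k - 6)/(4k + 9) + 9/4| ≤ (57/16)/k < ϵ.

K = (57/16)/ϵ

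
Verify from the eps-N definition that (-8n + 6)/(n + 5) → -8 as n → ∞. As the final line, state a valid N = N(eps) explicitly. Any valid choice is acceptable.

N = 46/eps

Let eps > 0 be given. For n ≥ 1, |(-8n + 6)/(n + 5) + 8| = |46|/((n + 5)) = 46/((n + 5)).
Since n + 5 ≥ n for n ≥ 1, this is ≤ 46/(n) = 46/n.
So |(-8n + 6)/(n + 5) + 8| < eps whenever n > 46/eps.
Take N = 46/eps. If n > N then |(-8n + 6)/(n + 5) + 8| ≤ 46/n < eps.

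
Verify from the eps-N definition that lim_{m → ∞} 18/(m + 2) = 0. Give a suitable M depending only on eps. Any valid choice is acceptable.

Let eps > 0 be given. For m ≥ 1, |18/(m + 2) − 0| = 18/(m + 2) ≤ 18/m.
We need 18/m < eps, i.e. m > 18/eps.
Take M = 18/eps. If m > M then |18/(m + 2)| ≤ 18/m < eps.

M = 18/eps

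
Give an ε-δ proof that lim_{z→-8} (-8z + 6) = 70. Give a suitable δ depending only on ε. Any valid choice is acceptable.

Let ε > 0 be given. We need δ > 0 so that 0 < |z + 8| < δ implies |(-8z + 6) − 70| < ε.
Since (-8z + 6) − 70 = -8(z + 8), we have |(-8z + 6) − 70| = 8|z + 8|.
So 8|z + 8| < ε exactly when |z + 8| < ε/8.
Choosing δ = ε/8 gives |(-8z + 6) − 70| = 8|z + 8| < ε whenever |z + 8| < δ.

δ = ε/8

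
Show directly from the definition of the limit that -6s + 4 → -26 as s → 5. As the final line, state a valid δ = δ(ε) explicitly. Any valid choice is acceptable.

δ = ε/6

Suppose ε > 0. We need δ > 0 so that 0 < |s − 5| < δ implies |(-6s + 4) + 26| < ε.
Since (-6s + 4) + 26 = -6(s − 5), we have |(-6s + 4) + 26| = 6|s − 5|.
So 6|s − 5| < ε exactly when |s − 5| < ε/6.
Choosing δ = ε/6 gives |(-6s + 4) + 26| = 6|s − 5| < ε whenever |s − 5| < δ.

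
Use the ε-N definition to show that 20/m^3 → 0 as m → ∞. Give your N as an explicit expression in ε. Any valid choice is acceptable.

N = (20/ε)^{1/3}

Suppose ε > 0. For m ≥ 1, |20/m^3 − 0| = 20/m^3.
20/m^3 < ε ⇔ m^3 > 20/ε ⇔ m > (20/ε)^{1/3}.
Take N = (20/ε)^{1/3}. Then m > N implies 20/m^3 < ε.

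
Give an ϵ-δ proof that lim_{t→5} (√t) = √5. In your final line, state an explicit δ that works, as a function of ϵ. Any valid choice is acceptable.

δ = min(5, √5·ϵ)

Suppose ϵ > 0. We want δ > 0 such that 0 < |t − 5| < δ implies |√t − √5| < ϵ.
Rationalise: √t − √5 = (t − 5)/(√t + √5), so |√t − √5| = |t − 5|/(√t + √5).
Restrict δ ≤ 5 so that |t − 5| < 5 forces t > 0, and then √t + √5 > √5.
Hence |√t − √5| < |t − 5|/√5, which is < ϵ once |t − 5| < √5·ϵ.
Take δ = min(5, √5·ϵ). If 0 < |t − 5| < δ then t > 0 and |√t − √5| < |t − 5|/√5 < ϵ.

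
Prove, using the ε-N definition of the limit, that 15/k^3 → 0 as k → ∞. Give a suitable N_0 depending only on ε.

Let ε > 0 be given. For k ≥ 1, |15/k^3 − 0| = 15/k^3.
15/k^3 < ε ⇔ k^3 > 15/ε ⇔ k > (15/ε)^{1/3}.
Take N_0 = (15/ε)^{1/3}. Then k > N_0 implies 15/k^3 < ε.

N_0 = (15/ε)^{1/3}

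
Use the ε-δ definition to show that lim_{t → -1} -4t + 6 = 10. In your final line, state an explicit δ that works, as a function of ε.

Let ε > 0. We need δ > 0 so that 0 < |t + 1| < δ implies |(-4t + 6) − 10| < ε.
Since (-4t + 6) − 10 = -4(t + 1), we have |(-4t + 6) − 10| = 4|t + 1|.
So 4|t + 1| < ε exactly when |t + 1| < ε/4.
Take δ = ε/4. If 0 < |t + 1| < δ then |(-4t + 6) − 10| = 4|t + 1| < 4·(ε/4) = ε.

δ = ε/4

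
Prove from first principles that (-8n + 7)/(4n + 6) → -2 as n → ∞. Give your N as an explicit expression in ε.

N = (19/4)/ε

Let ε > 0 be given. For n ≥ 1, |(-8n + 7)/(4n + 6) + 2| = |76|/(4(4n + 6)) = 76/(4(4n + 6)).
Since 4n + 6 ≥ 4n for n ≥ 1, this is ≤ 76/(4·4n) = (19/4)/n.
So |(-8n + 7)/(4n + 6) + 2| < ε whenever n > (19/4)/ε.
Take N = (19/4)/ε. If n > N then |(-8n + 7)/(4n + 6) + 2| ≤ (19/4)/n < ε.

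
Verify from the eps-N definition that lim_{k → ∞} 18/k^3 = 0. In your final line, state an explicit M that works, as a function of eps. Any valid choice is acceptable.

M = (18/eps)^{1/3}

Fix eps > 0. For k ≥ 1, |18/k^3 − 0| = 18/k^3.
18/k^3 < eps ⇔ k^3 > 18/eps ⇔ k > (18/eps)^{1/3}.
Take M = (18/eps)^{1/3}. Then k > M implies 18/k^3 < eps.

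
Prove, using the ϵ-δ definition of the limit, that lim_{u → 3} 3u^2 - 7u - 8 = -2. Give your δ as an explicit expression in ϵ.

δ = min(1, ϵ/14)

Fix ϵ > 0. We want δ > 0 such that 0 < |u − 3| < δ implies |(3u^2 - 7u - 8) + 2| < ϵ.
(3u^2 - 7u - 8) + 2 = 3u^2 - 7u - 6 = (u − 3)(3u + 2).
So |(3u^2 - 7u - 8) + 2| = |u − 3|·|3u + 2|.
Require δ ≤ 1. Then |u − 3| < 1 gives |u| < 4, and by the triangle inequality |3u + 2| ≤ 3·4 + 2 = 14.
Hence |(3u^2 - 7u - 8) + 2| ≤ 14|u − 3| < ϵ provided |u − 3| < ϵ/14.
Take δ = min(1, ϵ/14). Then 0 < |u − 3| < δ gives both |u − 3| < 1 and |u − 3| < ϵ/14, so |(3u^2 - 7u - 8) + 2| < ϵ.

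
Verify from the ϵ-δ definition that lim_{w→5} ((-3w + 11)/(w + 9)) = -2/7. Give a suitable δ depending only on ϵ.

Let ϵ > 0. We want δ > 0 with 0 < |w − 5| < δ ⇒ |(-3w + 11)/(w + 9) + 2/7| < ϵ.
Combining over a common denominator, (-3w + 11)/(w + 9) + 2/7 = [(-3w + 11)·14 − (-4)·(w + 9)] / [14·(w + 9)] = -38(w − 5) / (14(w + 9)).
So |(-3w + 11)/(w + 9) + 2/7| = 38|w − 5| / (14·|w + 9|).
Restrict δ ≤ 7. Then |w − 5| < 7 gives |w + 9| = |(w − 5) + 14| ≥ 14 − 7 = 7.
Hence |(-3w + 11)/(w + 9) + 2/7| < 38|w − 5|/(14·7) = (19/49)|w − 5|, which is < ϵ once |w − 5| < (49/19)ϵ.
Take δ = min(7, (49/19)ϵ). Then 0 < |w − 5| < δ forces both bounds, so |(-3w + 11)/(w + 9) + 2/7| < ϵ.

δ = min(7, (49/19)ϵ)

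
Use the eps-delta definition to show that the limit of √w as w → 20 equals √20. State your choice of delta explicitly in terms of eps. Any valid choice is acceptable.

delta = min(20, √20·eps)

Fix eps > 0. We want delta > 0 such that 0 < |w − 20| < delta implies |√w − √20| < eps.
Multiplying by the conjugate, |√w − √20| = |w − 20|/(√w + √20).
Restrict delta ≤ 20 so that |w − 20| < 20 forces w > 0, and then √w + √20 > √20.
Hence |√w − √20| < |w − 20|/√20, which is < eps once |w − 20| < √20·eps.
Take delta = min(20, √20·eps). If 0 < |w − 20| < delta then w > 0 and |√w − √20| < |w − 20|/√20 < eps.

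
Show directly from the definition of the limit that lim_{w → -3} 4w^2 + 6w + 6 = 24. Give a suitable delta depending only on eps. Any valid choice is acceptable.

Suppose eps > 0. We want delta > 0 such that 0 < |w + 3| < delta implies |(4w^2 + 6w + 6) − 24| < eps.
(4w^2 + 6w + 6) − 24 = 4w^2 + 6w - 18 = (w + 3)(4w - 6).
So |(4w^2 + 6w + 6) − 24| = |w + 3|·|4w - 6|.
Require delta ≤ 1. Then |w + 3| < 1 gives |w| < 4, and by the triangle inequality |4w - 6| ≤ 4·4 + 6 = 22.
Hence |(4w^2 + 6w + 6) − 24| ≤ 22|w + 3| < eps provided |w + 3| < eps/22.
Take delta = min(1, eps/22). Then 0 < |w + 3| < delta gives both |w + 3| < 1 and |w + 3| < eps/22, so |(4w^2 + 6w + 6) − 24| < eps.

delta = min(1, eps/22)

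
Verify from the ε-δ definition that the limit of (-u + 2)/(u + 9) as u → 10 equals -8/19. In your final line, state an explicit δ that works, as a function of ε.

Suppose ε > 0. We want δ > 0 with 0 < |u − 10| < δ ⇒ |(-u + 2)/(u + 9) + 8/19| < ε.
Combining over a common denominator, (-u + 2)/(u + 9) + 8/19 = [(-u + 2)·19 − (-8)·(u + 9)] / [19·(u + 9)] = -11(u − 10) / (19(u + 9)).
So |(-u + 2)/(u + 9) + 8/19| = 11|u − 10| / (19·|u + 9|).
Restrict δ ≤ 19/2. Then |u − 10| < 19/2 gives |u + 9| = |(u − 10) + 19| ≥ 19 − 19/2 = 19/2.
Hence |(-u + 2)/(u + 9) + 8/19| < 11|u − 10|/(19·(19/2)) = (22/361)|u − 10|, which is < ε once |u − 10| < (361/22)ε.
Take δ = min(19/2, (361/22)ε). Then 0 < |u − 10| < δ forces both bounds, so |(-u + 2)/(u + 9) + 8/19| < ε.

δ = min(19/2, (361/22)ε)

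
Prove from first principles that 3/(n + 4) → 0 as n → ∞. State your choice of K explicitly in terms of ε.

K = 3/ε

Fix ε > 0. For n ≥ 1, |3/(n + 4) − 0| = 3/(n + 4) ≤ 3/n.
We need 3/n < ε, i.e. n > 3/ε.
Take K = 3/ε. If n > K then |3/(n + 4)| ≤ 3/n < ε.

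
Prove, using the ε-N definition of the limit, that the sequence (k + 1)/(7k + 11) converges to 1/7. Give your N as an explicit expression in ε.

Let ε > 0 be given. For k ≥ 1, |(k + 1)/(7k + 11) − (1/7)| = |-4|/(7(7k + 11)) = 4/(7(7k + 11)).
Since 7k + 11 ≥ 7k for k ≥ 1, this is ≤ 4/(7·7k) = (4/49)/k.
So |(k + 1)/(7k + 11) − (1/7)| < ε whenever k > (4/49)/ε.
Take N = (4/49)/ε. If k > N then |(k + 1)/(7k + 11) − (1/7)| ≤ (4/49)/k < ε.

N = (4/49)/ε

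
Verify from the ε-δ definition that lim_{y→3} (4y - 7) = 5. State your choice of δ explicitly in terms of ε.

δ = ε/4

Fix ε > 0. We need δ > 0 so that 0 < |y − 3| < δ implies |(4y - 7) − 5| < ε.
Since (4y - 7) − 5 = 4(y − 3), we have |(4y - 7) − 5| = 4|y − 3|.
Thus it suffices that |y − 3| < ε/4.
Choosing δ = ε/4 gives |(4y - 7) − 5| = 4|y − 3| < ε whenever |y − 3| < δ.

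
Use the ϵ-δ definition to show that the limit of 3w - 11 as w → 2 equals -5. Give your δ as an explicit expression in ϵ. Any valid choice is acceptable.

δ = ϵ/3

Let ϵ > 0 be given. We need δ > 0 so that 0 < |w − 2| < δ implies |(3w - 11) + 5| < ϵ.
Since (3w - 11) + 5 = 3(w − 2), we have |(3w - 11) + 5| = 3|w − 2|.
So 3|w − 2| < ϵ exactly when |w − 2| < ϵ/3.
Take δ = ϵ/3. If 0 < |w − 2| < δ then |(3w - 11) + 5| = 3|w − 2| < 3·(ϵ/3) = ϵ.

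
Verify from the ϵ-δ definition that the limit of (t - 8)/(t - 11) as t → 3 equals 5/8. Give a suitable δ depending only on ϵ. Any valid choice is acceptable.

Suppose ϵ > 0. We want δ > 0 with 0 < |t − 3| < δ ⇒ |(t - 8)/(t - 11) − (5/8)| < ϵ.
Combining over a common denominator, (t - 8)/(t - 11) − (5/8) = [(t - 8)·(-8) − (-5)·(t - 11)] / [(-8)·(t - 11)] = -3(t − 3) / ((-8)(t - 11)).
So |(t - 8)/(t - 11) − (5/8)| = 3|t − 3| / (8·|t − 11|).
Restrict δ ≤ 4. Then |t − 3| < 4 gives |t − 11| = |(t − 3) + (-8)| ≥ 8 − 4 = 4.
Hence |(t - 8)/(t - 11) − (5/8)| < 3|t − 3|/(8·4) = (3/32)|t − 3|, which is < ϵ once |t − 3| < (32/3)ϵ.
Take δ = min(4, (32/3)ϵ). Then 0 < |t − 3| < δ forces both bounds, so |(t - 8)/(t - 11) − (5/8)| < ϵ.

δ = min(4, (32/3)ϵ)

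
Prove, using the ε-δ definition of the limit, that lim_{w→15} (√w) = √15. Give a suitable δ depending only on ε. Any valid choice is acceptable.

Let ε > 0 be given. We want δ > 0 such that 0 < |w − 15| < δ implies |√w − √15| < ε.
Multiplying by the conjugate, |√w − √15| = |w − 15|/(√w + √15).
Restrict δ ≤ 15 so that |w − 15| < 15 forces w > 0, and then √w + √15 > √15.
Hence |√w − √15| < |w − 15|/√15, which is < ε once |w − 15| < √15·ε.
Take δ = min(15, √15·ε). If 0 < |w − 15| < δ then w > 0 and |√w − √15| < |w − 15|/√15 < ε.

δ = min(15, √15·ε)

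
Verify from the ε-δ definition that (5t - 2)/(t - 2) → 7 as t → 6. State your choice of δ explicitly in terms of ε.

Suppose ε > 0. We want δ > 0 with 0 < |t − 6| < δ ⇒ |(5t - 2)/(t - 2) − 7| < ε.
Combining over a common denominator, (5t - 2)/(t - 2) − 7 = [(5t - 2)·4 − 28·(t - 2)] / [4·(t - 2)] = -8(t − 6) / (4(t - 2)).
So |(5t - 2)/(t - 2) − 7| = 8|t − 6| / (4·|t − 2|).
Restrict δ ≤ 2. Then |t − 6| < 2 gives |t − 2| = |(t − 6) + 4| ≥ 4 − 2 = 2.
Hence |(5t - 2)/(t - 2) − 7| < 8|t − 6|/(4·2) = |t − 6|, which is < ε once |t − 6| < ε.
Take δ = min(2, ε). Then 0 < |t − 6| < δ forces both bounds, so |(5t - 2)/(t - 2) − 7| < ε.

δ = min(2, ε)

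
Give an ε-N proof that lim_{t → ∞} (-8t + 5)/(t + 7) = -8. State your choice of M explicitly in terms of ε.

Suppose ε > 0. We seek M > 0 such that t > M implies |(-8t + 5)/(t + 7) + 8| < ε.
(-8t + 5)/(t + 7) + 8 = ((-8t + 5) − (-8)(t + 7)) / ((t + 7)) = 61/((t + 7)).
For t > 0 we have t + 7 > t, so |(-8t + 5)/(t + 7) + 8| = 61/((t + 7)) < 61/(t) = 61/t.
Thus |(-8t + 5)/(t + 7) + 8| < ε whenever t > 61/ε.
Take M = 61/ε. If t > M then |(-8t + 5)/(t + 7) + 8| < 61/t < ε.

M = 61/ε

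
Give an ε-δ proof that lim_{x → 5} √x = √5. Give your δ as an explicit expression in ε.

δ = min(5, √5·ε)

Let ε > 0. We want δ > 0 such that 0 < |x − 5| < δ implies |√x − √5| < ε.
Rationalise: √x − √5 = (x − 5)/(√x + √5), so |√x − √5| = |x − 5|/(√x + √5).
Restrict δ ≤ 5 so that |x − 5| < 5 forces x > 0, and then √x + √5 > √5.
Hence |√x − √5| < |x − 5|/√5, which is < ε once |x − 5| < √5·ε.
Take δ = min(5, √5·ε). If 0 < |x − 5| < δ then x > 0 and |√x − √5| < |x − 5|/√5 < ε.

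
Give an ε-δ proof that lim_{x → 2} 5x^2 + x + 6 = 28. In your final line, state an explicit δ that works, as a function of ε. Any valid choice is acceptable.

Let ε > 0. We want δ > 0 such that 0 < |x − 2| < δ implies |(5x^2 + x + 6) − 28| < ε.
(5x^2 + x + 6) − 28 = 5x^2 + x - 22 = (x − 2)(5x + 11).
So |(5x^2 + x + 6) − 28| = |x − 2|·|5x + 11|.
Assume first that |x − 2| < 1, so |x| < 3. Then |5x + 11| ≤ 5·3 + 11 = 26.
Hence |(5x^2 + x + 6) − 28| ≤ 26|x − 2| < ε provided |x − 2| < ε/26.
Choosing δ = min(1, ε/26) ensures both conditions, hence |(5x^2 + x + 6) − 28| < ε.

δ = min(1, ε/26)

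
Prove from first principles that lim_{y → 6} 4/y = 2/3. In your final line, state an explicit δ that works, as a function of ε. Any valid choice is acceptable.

δ = min(3, (9/2)ε)

Suppose ε > 0. We seek δ > 0 such that 0 < |y − 6| < δ implies |4/y − (2/3)| < ε.
|4/y − (2/3)| = 4·|6 − y|/(6·|y|) = 4|y − 6|/(6|y|).
Restrict δ ≤ 3. Then |y − 6| < 3 gives |y| > 3, so 6|y| > 18.
Then |4/y − (2/3)| < 4|y − 6|/18, which is < ε when |y − 6| < (9/2)ε.
Take δ = min(3, (9/2)ε). Then 0 < |y − 6| < δ gives both |y − 6| < 3 and |y − 6| < (9/2)ε, so |4/y − (2/3)| < ε.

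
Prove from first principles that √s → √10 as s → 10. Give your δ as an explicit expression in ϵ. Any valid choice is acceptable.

δ = min(10, √10·ϵ)

Let ϵ > 0. We want δ > 0 such that 0 < |s − 10| < δ implies |√s − √10| < ϵ.
Multiplying by the conjugate, |√s − √10| = |s − 10|/(√s + √10).
Restrict δ ≤ 10 so that |s − 10| < 10 forces s > 0, and then √s + √10 > √10.
Hence |√s − √10| < |s − 10|/√10, which is < ϵ once |s − 10| < √10·ϵ.
Take δ = min(10, √10·ϵ). If 0 < |s − 10| < δ then s > 0 and |√s − √10| < |s − 10|/√10 < ϵ.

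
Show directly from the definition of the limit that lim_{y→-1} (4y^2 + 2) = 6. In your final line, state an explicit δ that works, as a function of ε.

Let ε > 0. We want δ > 0 such that 0 < |y + 1| < δ implies |(4y^2 + 2) − 6| < ε.
(4y^2 + 2) − 6 = 4y^2 - 4 = (y + 1)(4y - 4).
So |(4y^2 + 2) − 6| = |y + 1|·|4y - 4|.
Assume first that |y + 1| < 1, so |y| < 2. Then |4y - 4| ≤ 4·2 + 4 = 12.
Hence |(4y^2 + 2) − 6| ≤ 12|y + 1| < ε provided |y + 1| < ε/12.
Choosing δ = min(1, ε/12) ensures both conditions, hence |(4y^2 + 2) − 6| < ε.

δ = min(1, ε/12)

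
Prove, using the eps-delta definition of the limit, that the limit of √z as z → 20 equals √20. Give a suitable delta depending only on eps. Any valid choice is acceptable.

Let eps > 0. We want delta > 0 such that 0 < |z − 20| < delta implies |√z − √20| < eps.
Multiplying by the conjugate, |√z − √20| = |z − 20|/(√z + √20).
Restrict delta ≤ 20 so that |z − 20| < 20 forces z > 0, and then √z + √20 > √20.
Hence |√z − √20| < |z − 20|/√20, which is < eps once |z − 20| < √20·eps.
Take delta = min(20, √20·eps). If 0 < |z − 20| < delta then z > 0 and |√z − √20| < |z − 20|/√20 < eps.

delta = min(20, √20·eps)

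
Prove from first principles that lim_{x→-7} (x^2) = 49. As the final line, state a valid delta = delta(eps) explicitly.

Fix eps > 0. We seek delta > 0 with 0 < |x + 7| < delta ⇒ |x^2 − 49| < eps.
Factor: x^2 − 49 = (x + 7)(x - 7), so |x^2 − 49| = |x + 7|·|x - 7|.
Restrict delta ≤ 1. Then |x + 7| < 1 gives |x| < 8, so by the triangle inequality |x - 7| ≤ 8 + 7 = 15.
Hence |x^2 − 49| ≤ 15|x + 7|, which is < eps once |x + 7| < eps/15.
Take delta = min(1, eps/15). If 0 < |x + 7| < delta then both bounds hold and |x^2 − 49| ≤ 15|x + 7| < 15·(eps/15) = eps.

delta = min(1, eps/15)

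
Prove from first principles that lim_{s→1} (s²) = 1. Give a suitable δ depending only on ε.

Suppose ε > 0. We seek δ > 0 with 0 < |s − 1| < δ ⇒ |s² − 1| < ε.
Factor: s² − 1 = (s − 1)(s + 1), so |s² − 1| = |s − 1|·|s + 1|.
Impose δ ≤ 1 so that |s| < 2; then |s + 1| ≤ 3.
Hence |s² − 1| ≤ 3|s − 1|, which is < ε once |s − 1| < ε/3.
Take δ = min(1, ε/3). If 0 < |s − 1| < δ then both bounds hold and |s² − 1| ≤ 3|s − 1| < 3·(ε/3) = ε.

δ = min(1, ε/3)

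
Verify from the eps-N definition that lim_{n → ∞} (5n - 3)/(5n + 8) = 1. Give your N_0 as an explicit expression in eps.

N_0 = (11/5)/eps

Let eps > 0. For n ≥ 1, |(5n - 3)/(5n + 8) − 1| = |-55|/(5(5n + 8)) = 55/(5(5n + 8)).
Since 5n + 8 ≥ 5n for n ≥ 1, this is ≤ 55/(5·5n) = (11/5)/n.
So |(5n - 3)/(5n + 8) − 1| < eps whenever n > (11/5)/eps.
Take N_0 = (11/5)/eps. If n > N_0 then |(5n - 3)/(5n + 8) − 1| ≤ (11/5)/n < eps.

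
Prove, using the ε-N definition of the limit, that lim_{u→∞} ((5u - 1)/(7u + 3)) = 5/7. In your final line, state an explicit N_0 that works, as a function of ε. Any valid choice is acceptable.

Suppose ε > 0. We seek N_0 > 0 such that u > N_0 implies |(5u - 1)/(7u + 3) − (5/7)| < ε.
(5u - 1)/(7u + 3) − (5/7) = (7(5u - 1) − 5(7u + 3)) / (7(7u + 3)) = -22/(7(7u + 3)).
For u > 0 we have 7u + 3 > 7u, so |(5u - 1)/(7u + 3) − (5/7)| = 22/(7(7u + 3)) < 22/(7·7u) = (22/49)/u.
Thus |(5u - 1)/(7u + 3) − (5/7)| < ε whenever u > (22/49)/ε.
Take N_0 = (22/49)/ε. If u > N_0 then |(5u - 1)/(7u + 3) − (5/7)| < (22/49)/u < ε.

N_0 = (22/49)/ε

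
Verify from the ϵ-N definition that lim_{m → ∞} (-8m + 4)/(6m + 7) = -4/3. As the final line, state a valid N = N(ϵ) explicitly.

N = (20/9)/ϵ

Suppose ϵ > 0. For m ≥ 1, |(-8m + 4)/(6m + 7) + 4/3| = |80|/(6(6m + 7)) = 80/(6(6m + 7)).
Since 6m + 7 ≥ 6m for m ≥ 1, this is ≤ 80/(6·6m) = (20/9)/m.
So |(-8m + 4)/(6m + 7) + 4/3| < ϵ whenever m > (20/9)/ϵ.
Take N = (20/9)/ϵ. If m > N then |(-8m + 4)/(6m + 7) + 4/3| ≤ (20/9)/m < ϵ.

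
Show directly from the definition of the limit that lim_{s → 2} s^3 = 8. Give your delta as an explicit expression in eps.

delta = min(1, eps/19)

Let eps > 0. We seek delta > 0 with 0 < |s − 2| < delta ⇒ |s^3 − 8| < eps.
Factor: s^3 − 8 = (s − 2)(s^2 + 2s + 4), so |s^3 − 8| = |s − 2|·|s^2 + 2s + 4|.
Impose delta ≤ 1 so that |s| < 3; then |s^2 + 2s + 4| ≤ 19.
Hence |s^3 − 8| ≤ 19|s − 2|, which is < eps once |s − 2| < eps/19.
Take delta = min(1, eps/19). If 0 < |s − 2| < delta then both bounds hold and |s^3 − 8| ≤ 19|s − 2| < 19·(eps/19) = eps.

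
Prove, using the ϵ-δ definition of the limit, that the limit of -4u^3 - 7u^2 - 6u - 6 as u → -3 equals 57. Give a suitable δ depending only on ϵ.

Suppose ϵ > 0. We want δ > 0 such that 0 < |u + 3| < δ implies |(-4u^3 - 7u^2 - 6u - 6) − 57| < ϵ.
(-4u^3 - 7u^2 - 6u - 6) − 57 = -4u^3 - 7u^2 - 6u - 63 = (u + 3)(-4u^2 + 5u - 21).
So |(-4u^3 - 7u^2 - 6u - 6) − 57| = |u + 3|·|-4u^2 + 5u - 21|.
Assume first that |u + 3| < 1, so |u| < 4. Then |-4u^2 + 5u - 21| ≤ 4·4^2 + 5·4 + 21 = 105.
Hence |(-4u^3 - 7u^2 - 6u - 6) − 57| ≤ 105|u + 3| < ϵ provided |u + 3| < ϵ/105.
Take δ = min(1, ϵ/105). Then 0 < |u + 3| < δ gives both |u + 3| < 1 and |u + 3| < ϵ/105, so |(-4u^3 - 7u^2 - 6u - 6) − 57| < ϵ.

δ = min(1, ϵ/105)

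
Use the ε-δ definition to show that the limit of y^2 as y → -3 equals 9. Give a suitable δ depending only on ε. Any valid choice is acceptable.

δ = min(2, ε/8)

Fix ε > 0. We seek δ > 0 with 0 < |y + 3| < δ ⇒ |y^2 − 9| < ε.
Factor: y^2 − 9 = (y + 3)(y - 3), so |y^2 − 9| = |y + 3|·|y - 3|.
Impose δ ≤ 2 so that |y| < 5; then |y - 3| ≤ 8.
Hence |y^2 − 9| ≤ 8|y + 3|, which is < ε once |y + 3| < ε/8.
Take δ = min(2, ε/8). If 0 < |y + 3| < δ then both bounds hold and |y^2 − 9| ≤ 8|y + 3| < 8·(ε/8) = ε.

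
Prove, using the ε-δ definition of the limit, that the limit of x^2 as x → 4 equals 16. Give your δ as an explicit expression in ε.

Fix ε > 0. We seek δ > 0 with 0 < |x − 4| < δ ⇒ |x^2 − 16| < ε.
Factor: x^2 − 16 = (x − 4)(x + 4), so |x^2 − 16| = |x − 4|·|x + 4|.
Restrict δ ≤ 1. Then |x − 4| < 1 gives |x| < 5, so by the triangle inequality |x + 4| ≤ 5 + 4 = 9.
Hence |x^2 − 16| ≤ 9|x − 4|, which is < ε once |x − 4| < ε/9.
Take δ = min(1, ε/9). If 0 < |x − 4| < δ then both bounds hold and |x^2 − 16| ≤ 9|x − 4| < 9·(ε/9) = ε.

δ = min(1, ε/9)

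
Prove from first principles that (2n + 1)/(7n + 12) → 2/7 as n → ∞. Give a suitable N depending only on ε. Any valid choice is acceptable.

N = (17/49)/ε

Let ε > 0 be given. For n ≥ 1, |(2n + 1)/(7n + 12) − (2/7)| = |-17|/(7(7n + 12)) = 17/(7(7n + 12)).
Since 7n + 12 ≥ 7n for n ≥ 1, this is ≤ 17/(7·7n) = (17/49)/n.
So |(2n + 1)/(7n + 12) − (2/7)| < ε whenever n > (17/49)/ε.
Take N = (17/49)/ε. If n > N then |(2n + 1)/(7n + 12) − (2/7)| ≤ (17/49)/n < ε.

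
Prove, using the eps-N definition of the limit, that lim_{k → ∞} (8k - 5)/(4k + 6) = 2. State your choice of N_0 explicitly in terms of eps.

Let eps > 0 be given. For k ≥ 1, |(8k - 5)/(4k + 6) − 2| = |-68|/(4(4k + 6)) = 68/(4(4k + 6)).
Since 4k + 6 ≥ 4k for k ≥ 1, this is ≤ 68/(4·4k) = (17/4)/k.
So |(8k - 5)/(4k + 6) − 2| < eps whenever k > (17/4)/eps.
Take N_0 = (17/4)/eps. If k > N_0 then |(8k - 5)/(4k + 6) − 2| ≤ (17/4)/k < eps.

N_0 = (17/4)/eps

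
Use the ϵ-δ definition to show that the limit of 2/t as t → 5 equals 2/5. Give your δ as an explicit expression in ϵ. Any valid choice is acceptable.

Fix ϵ > 0. We seek δ > 0 such that 0 < |t − 5| < δ implies |2/t − (2/5)| < ϵ.
|2/t − (2/5)| = 2·|5 − t|/(5·|t|) = 2|t − 5|/(5|t|).
Require δ ≤ 5/2 so that |t| > 5 − 5/2 = 5/2, hence 5|t| > 25/2.
Then |2/t − (2/5)| < 2|t − 5|/(25/2), which is < ϵ when |t − 5| < (25/4)ϵ.
Take δ = min(5/2, (25/4)ϵ). Then 0 < |t − 5| < δ gives both |t − 5| < 5/2 and |t − 5| < (25/4)ϵ, so |2/t − (2/5)| < ϵ.

δ = min(5/2, (25/4)ϵ)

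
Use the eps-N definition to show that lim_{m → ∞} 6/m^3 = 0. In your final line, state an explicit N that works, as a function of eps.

N = (6/eps)^{1/3}

Let eps > 0 be given. For m ≥ 1, |6/m^3 − 0| = 6/m^3.
6/m^3 < eps ⇔ m^3 > 6/eps ⇔ m > (6/eps)^{1/3}.
Take N = (6/eps)^{1/3}. Then m > N implies 6/m^3 < eps.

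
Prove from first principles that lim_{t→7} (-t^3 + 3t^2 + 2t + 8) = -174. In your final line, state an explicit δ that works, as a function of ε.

δ = min(1, ε/122)

Let ε > 0. We want δ > 0 such that 0 < |t − 7| < δ implies |(-t^3 + 3t^2 + 2t + 8) + 174| < ε.
(-t^3 + 3t^2 + 2t + 8) + 174 = -t^3 + 3t^2 + 2t + 182 = (t − 7)(-t^2 - 4t - 26).
So |(-t^3 + 3t^2 + 2t + 8) + 174| = |t − 7|·|-t^2 - 4t - 26|.
Require δ ≤ 1. Then |t − 7| < 1 gives |t| < 8, and by the triangle inequality |-t^2 - 4t - 26| ≤ 8^2 + 4·8 + 26 = 122.
Hence |(-t^3 + 3t^2 + 2t + 8) + 174| ≤ 122|t − 7| < ε provided |t − 7| < ε/122.
Take δ = min(1, ε/122). Then 0 < |t − 7| < δ gives both |t − 7| < 1 and |t − 7| < ε/122, so |(-t^3 + 3t^2 + 2t + 8) + 174| < ε.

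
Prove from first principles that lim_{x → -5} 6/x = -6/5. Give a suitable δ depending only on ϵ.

δ = min(5/2, (25/12)ϵ)

Let ϵ > 0 be given. We seek δ > 0 such that 0 < |x + 5| < δ implies |6/x + 6/5| < ϵ.
|6/x + 6/5| = 6·|-5 − x|/(5·|x|) = 6|x + 5|/(5|x|).
Require δ ≤ 5/2 so that |x| > 5 − 5/2 = 5/2, hence 5|x| > 25/2.
Then |6/x + 6/5| < 6|x + 5|/(25/2), which is < ϵ when |x + 5| < (25/12)ϵ.
Take δ = min(5/2, (25/12)ϵ). Then 0 < |x + 5| < δ gives both |x + 5| < 5/2 and |x + 5| < (25/12)ϵ, so |6/x + 6/5| < ϵ.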